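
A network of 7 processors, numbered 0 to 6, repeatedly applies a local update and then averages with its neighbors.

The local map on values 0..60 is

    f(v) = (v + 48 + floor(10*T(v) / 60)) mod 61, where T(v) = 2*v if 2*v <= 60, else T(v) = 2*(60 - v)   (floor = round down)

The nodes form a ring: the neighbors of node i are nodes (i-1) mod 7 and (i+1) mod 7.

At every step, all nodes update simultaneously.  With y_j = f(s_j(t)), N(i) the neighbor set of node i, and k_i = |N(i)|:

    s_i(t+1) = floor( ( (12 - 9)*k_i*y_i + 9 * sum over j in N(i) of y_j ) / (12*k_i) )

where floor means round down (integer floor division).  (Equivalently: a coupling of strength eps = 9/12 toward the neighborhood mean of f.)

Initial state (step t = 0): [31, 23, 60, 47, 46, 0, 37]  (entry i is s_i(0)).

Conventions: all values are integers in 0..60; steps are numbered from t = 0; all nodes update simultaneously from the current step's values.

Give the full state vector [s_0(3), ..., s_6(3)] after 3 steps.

Answer: [20, 22, 24, 27, 27, 25, 23]

Derivation:
t=0: [31, 23, 60, 47, 46, 0, 37]
t=1: [24, 32, 32, 41, 41, 37, 35]
t=2: [26, 24, 30, 31, 32, 31, 26]
t=3: [20, 22, 24, 27, 27, 25, 23]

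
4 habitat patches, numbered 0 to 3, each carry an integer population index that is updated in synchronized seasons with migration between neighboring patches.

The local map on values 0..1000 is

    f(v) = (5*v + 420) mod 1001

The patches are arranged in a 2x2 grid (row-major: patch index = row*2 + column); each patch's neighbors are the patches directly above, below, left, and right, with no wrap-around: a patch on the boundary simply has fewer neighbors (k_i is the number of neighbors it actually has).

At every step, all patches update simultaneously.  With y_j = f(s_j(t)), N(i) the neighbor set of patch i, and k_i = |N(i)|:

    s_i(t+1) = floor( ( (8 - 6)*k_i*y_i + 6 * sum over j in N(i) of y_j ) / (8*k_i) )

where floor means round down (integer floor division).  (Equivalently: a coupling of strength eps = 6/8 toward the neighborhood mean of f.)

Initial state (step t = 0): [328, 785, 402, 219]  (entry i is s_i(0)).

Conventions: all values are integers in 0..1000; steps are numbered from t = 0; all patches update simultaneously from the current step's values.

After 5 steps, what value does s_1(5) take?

Answer: s_1(5) = 516

Derivation:
t=0: [328, 785, 402, 219]
t=1: [302, 299, 321, 416]
t=2: [583, 763, 540, 475]
t=3: [213, 479, 451, 328]
t=4: [678, 406, 371, 571]
t=5: [472, 516, 472, 338]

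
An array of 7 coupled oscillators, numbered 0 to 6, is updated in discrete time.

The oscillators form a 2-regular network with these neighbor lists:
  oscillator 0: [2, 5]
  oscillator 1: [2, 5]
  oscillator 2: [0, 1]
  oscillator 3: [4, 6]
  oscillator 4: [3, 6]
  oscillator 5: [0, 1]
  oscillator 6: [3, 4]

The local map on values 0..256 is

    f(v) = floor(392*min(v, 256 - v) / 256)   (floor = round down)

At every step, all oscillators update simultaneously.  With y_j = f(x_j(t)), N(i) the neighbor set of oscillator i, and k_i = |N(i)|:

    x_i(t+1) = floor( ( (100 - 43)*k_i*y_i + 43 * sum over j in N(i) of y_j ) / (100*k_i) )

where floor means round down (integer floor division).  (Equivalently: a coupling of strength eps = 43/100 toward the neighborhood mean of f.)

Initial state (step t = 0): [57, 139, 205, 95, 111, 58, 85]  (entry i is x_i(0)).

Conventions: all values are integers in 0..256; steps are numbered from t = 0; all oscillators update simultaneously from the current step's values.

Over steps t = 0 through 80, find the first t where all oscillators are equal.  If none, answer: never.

Answer: never
Key observation: The state at step 20 reappears at step 30 — the system is in a cycle of period 10 from step 20 on.  No step 0..30 is synchronized, and the cycle repeats forever, so no step up to 80 (or ever) has all oscillators equal.

Derivation:
t=0: [57, 139, 205, 95, 111, 58, 85]  (not all equal)
t=1: [85, 137, 101, 146, 155, 107, 141]  (not all equal)
t=2: [142, 171, 154, 166, 161, 159, 169]  (not all equal)
t=3: [164, 139, 154, 137, 140, 149, 136]  (not all equal)
t=4: [148, 170, 157, 181, 179, 161, 181]  (not all equal)
t=5: [157, 138, 149, 114, 115, 146, 114]  (not all equal)
t=6: [157, 173, 164, 174, 175, 166, 174]  (not all equal)
t=7: [145, 131, 139, 124, 124, 137, 124]  (not all equal)
t=8: [173, 186, 179, 189, 189, 181, 189]  (not all equal)
t=9: [122, 110, 117, 102, 102, 115, 102]  (not all equal)
t=10: [182, 172, 178, 156, 156, 176, 156]  (not all equal)
t=11: [116, 124, 119, 153, 153, 121, 153]  (not all equal)
t=12: [179, 186, 182, 157, 157, 184, 157]  (not all equal)
t=13: [114, 108, 112, 151, 151, 110, 151]  (not all equal)
t=14: [172, 166, 170, 160, 160, 168, 160]  (not all equal)
t=15: [129, 135, 131, 147, 147, 133, 147]  (not all equal)
t=16: [192, 186, 190, 166, 166, 188, 166]  (not all equal)
t=17: [99, 105, 101, 137, 137, 103, 137]  (not all equal)
t=18: [152, 158, 154, 182, 182, 156, 182]  (not all equal)
t=19: [157, 151, 155, 113, 113, 153, 113]  (not all equal)
t=20: [152, 158, 154, 173, 173, 156, 173]  (not all equal)
t=21: [157, 151, 155, 127, 127, 153, 127]  (not all equal)
t=22: [152, 158, 154, 194, 194, 156, 194]  (not all equal)
t=23: [157, 151, 155, 94, 94, 153, 94]  (not all equal)
t=24: [152, 158, 154, 143, 143, 156, 143]  (not all equal)
t=25: [157, 151, 155, 173, 173, 153, 173]  (not all equal)
t=26: [152, 158, 154, 127, 127, 156, 127]  (not all equal)
t=27: [157, 151, 155, 194, 194, 153, 194]  (not all equal)
t=28: [152, 158, 154, 94, 94, 156, 94]  (not all equal)
t=29: [157, 151, 155, 143, 143, 153, 143]  (not all equal)
t=30: [152, 158, 154, 173, 173, 156, 173]  (not all equal)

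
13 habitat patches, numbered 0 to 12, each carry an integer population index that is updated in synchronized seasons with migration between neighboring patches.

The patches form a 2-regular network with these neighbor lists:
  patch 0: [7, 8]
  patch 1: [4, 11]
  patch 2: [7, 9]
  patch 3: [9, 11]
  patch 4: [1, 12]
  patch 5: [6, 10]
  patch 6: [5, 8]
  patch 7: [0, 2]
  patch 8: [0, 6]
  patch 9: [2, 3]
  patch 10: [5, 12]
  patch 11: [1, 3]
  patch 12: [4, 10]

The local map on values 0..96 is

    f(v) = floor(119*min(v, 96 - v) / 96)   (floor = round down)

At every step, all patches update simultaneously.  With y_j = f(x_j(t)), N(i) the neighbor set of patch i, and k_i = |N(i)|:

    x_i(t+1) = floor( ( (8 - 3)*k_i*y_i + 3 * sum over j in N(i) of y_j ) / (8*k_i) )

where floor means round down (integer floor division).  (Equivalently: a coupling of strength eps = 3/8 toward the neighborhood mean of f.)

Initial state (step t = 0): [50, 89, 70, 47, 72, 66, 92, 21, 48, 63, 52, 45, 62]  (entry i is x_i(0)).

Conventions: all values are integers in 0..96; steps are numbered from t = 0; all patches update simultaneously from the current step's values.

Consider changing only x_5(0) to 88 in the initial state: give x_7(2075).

Simulating step by step:
t=0: [50, 89, 70, 47, 72, 88, 92, 21, 48, 63, 52, 45, 62]
t=1: [51, 20, 32, 54, 27, 16, 15, 32, 48, 41, 43, 46, 41]
t=2: [52, 31, 41, 52, 34, 25, 25, 42, 50, 48, 46, 49, 47]
t=3: [54, 42, 52, 55, 44, 35, 35, 52, 51, 56, 52, 53, 54]
t=4: [52, 52, 53, 50, 53, 45, 45, 53, 52, 50, 51, 52, 52]
t=5: [53, 53, 53, 56, 53, 55, 54, 53, 54, 56, 54, 54, 54]
t=6: [52, 52, 52, 49, 52, 50, 51, 53, 52, 49, 51, 51, 52]
t=7: [53, 54, 54, 57, 54, 56, 55, 53, 54, 57, 55, 55, 54]
t=8: [52, 51, 51, 48, 52, 49, 50, 52, 51, 48, 50, 50, 51]
t=9: [54, 55, 55, 58, 54, 57, 56, 54, 55, 58, 56, 57, 55]
t=10: [51, 50, 49, 47, 51, 48, 49, 51, 50, 47, 49, 48, 50]
t=11: [55, 57, 57, 58, 55, 58, 58, 55, 56, 58, 58, 58, 56]
t=12: [49, 48, 48, 47, 49, 47, 47, 49, 48, 47, 47, 47, 48]
t=13: [58, 58, 58, 58, 58, 58, 58, 58, 58, 58, 58, 58, 58]
t=14: [47, 47, 47, 47, 47, 47, 47, 47, 47, 47, 47, 47, 47]
t=15: [58, 58, 58, 58, 58, 58, 58, 58, 58, 58, 58, 58, 58]

Answer: x_7(2075) = 58
Key observation: The state at step 13, [58, 58, 58, 58, 58, 58, 58, 58, 58, 58, 58, 58, 58], reappears at step 15: the system is in a cycle of period 2 from step 13 on.  Therefore the state at step 2075 equals the state at step 13 + ((2075 - 13) mod 2) = 13, which is [58, 58, 58, 58, 58, 58, 58, 58, 58, 58, 58, 58, 58].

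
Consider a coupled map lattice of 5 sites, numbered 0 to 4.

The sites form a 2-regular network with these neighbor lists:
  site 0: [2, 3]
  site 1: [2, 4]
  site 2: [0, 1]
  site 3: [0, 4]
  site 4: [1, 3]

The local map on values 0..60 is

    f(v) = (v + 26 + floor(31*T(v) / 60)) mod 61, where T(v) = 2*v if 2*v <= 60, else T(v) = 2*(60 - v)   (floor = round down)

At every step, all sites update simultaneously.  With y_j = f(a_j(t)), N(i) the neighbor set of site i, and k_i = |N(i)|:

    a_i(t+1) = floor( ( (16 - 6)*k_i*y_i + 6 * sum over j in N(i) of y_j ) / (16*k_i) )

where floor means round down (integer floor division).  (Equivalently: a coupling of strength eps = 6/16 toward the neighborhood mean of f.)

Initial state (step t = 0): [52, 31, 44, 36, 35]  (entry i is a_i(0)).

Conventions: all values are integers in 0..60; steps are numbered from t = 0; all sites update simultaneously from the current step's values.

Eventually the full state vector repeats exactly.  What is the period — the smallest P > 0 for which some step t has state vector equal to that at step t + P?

Simulating step by step:
t=0: [52, 31, 44, 36, 35]
t=1: [25, 25, 25, 25, 25]
t=2: [15, 15, 15, 15, 15]
t=3: [56, 56, 56, 56, 56]
t=4: [25, 25, 25, 25, 25]

Answer: 3
Key observation: The state at step 1, [25, 25, 25, 25, 25], reappears at step 4 — and no state repeats earlier — so the cycle the system enters has period 3.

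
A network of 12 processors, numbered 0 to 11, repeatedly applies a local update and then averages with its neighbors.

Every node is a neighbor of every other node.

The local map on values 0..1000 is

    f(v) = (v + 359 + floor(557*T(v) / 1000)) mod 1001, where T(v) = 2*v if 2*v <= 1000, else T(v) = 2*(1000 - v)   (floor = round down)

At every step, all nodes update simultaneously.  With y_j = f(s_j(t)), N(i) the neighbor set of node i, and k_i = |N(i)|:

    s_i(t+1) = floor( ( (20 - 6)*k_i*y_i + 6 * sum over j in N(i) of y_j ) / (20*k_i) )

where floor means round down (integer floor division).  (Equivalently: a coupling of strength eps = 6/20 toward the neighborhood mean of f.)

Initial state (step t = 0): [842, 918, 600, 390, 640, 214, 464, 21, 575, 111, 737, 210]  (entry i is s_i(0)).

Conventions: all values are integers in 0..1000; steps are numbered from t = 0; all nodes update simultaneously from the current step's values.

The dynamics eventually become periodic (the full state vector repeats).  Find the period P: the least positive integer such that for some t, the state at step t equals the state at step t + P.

Simulating step by step:
t=0: [842, 918, 600, 390, 640, 214, 464, 21, 575, 111, 737, 210]
t=1: [402, 395, 420, 271, 417, 694, 376, 420, 422, 548, 409, 688]
t=2: [245, 235, 270, 732, 266, 369, 208, 270, 273, 380, 255, 370]
t=3: [806, 792, 842, 478, 836, 310, 754, 842, 847, 325, 821, 311]
t=4: [350, 350, 347, 342, 347, 103, 354, 347, 346, 124, 348, 104]
t=5: [136, 136, 132, 125, 132, 458, 142, 132, 131, 488, 133, 460]
t=6: [620, 620, 614, 604, 614, 404, 629, 614, 612, 447, 616, 407]
t=7: [388, 388, 388, 389, 388, 261, 387, 388, 388, 321, 388, 265]
t=8: [214, 214, 214, 215, 214, 706, 212, 214, 214, 118, 214, 712]
t=9: [782, 782, 782, 783, 782, 499, 779, 782, 782, 645, 782, 499]
t=10: [384, 384, 384, 384, 384, 404, 384, 384, 384, 394, 384, 404]
t=11: [171, 171, 171, 171, 171, 200, 171, 171, 171, 186, 171, 200]
t=12: [724, 724, 724, 724, 724, 765, 724, 724, 724, 745, 724, 765]
t=13: [388, 388, 388, 388, 388, 385, 388, 388, 388, 387, 388, 385]
t=14: [177, 177, 177, 177, 177, 172, 177, 177, 177, 176, 177, 172]
t=15: [732, 732, 732, 732, 732, 724, 732, 732, 732, 731, 732, 724]
t=16: [388, 388, 388, 388, 388, 388, 388, 388, 388, 388, 388, 388]
t=17: [178, 178, 178, 178, 178, 178, 178, 178, 178, 178, 178, 178]
t=18: [735, 735, 735, 735, 735, 735, 735, 735, 735, 735, 735, 735]
t=19: [388, 388, 388, 388, 388, 388, 388, 388, 388, 388, 388, 388]

Answer: 3
Key observation: The state at step 16, [388, 388, 388, 388, 388, 388, 388, 388, 388, 388, 388, 388], reappears at step 19 — and no state repeats earlier — so the cycle the system enters has period 3.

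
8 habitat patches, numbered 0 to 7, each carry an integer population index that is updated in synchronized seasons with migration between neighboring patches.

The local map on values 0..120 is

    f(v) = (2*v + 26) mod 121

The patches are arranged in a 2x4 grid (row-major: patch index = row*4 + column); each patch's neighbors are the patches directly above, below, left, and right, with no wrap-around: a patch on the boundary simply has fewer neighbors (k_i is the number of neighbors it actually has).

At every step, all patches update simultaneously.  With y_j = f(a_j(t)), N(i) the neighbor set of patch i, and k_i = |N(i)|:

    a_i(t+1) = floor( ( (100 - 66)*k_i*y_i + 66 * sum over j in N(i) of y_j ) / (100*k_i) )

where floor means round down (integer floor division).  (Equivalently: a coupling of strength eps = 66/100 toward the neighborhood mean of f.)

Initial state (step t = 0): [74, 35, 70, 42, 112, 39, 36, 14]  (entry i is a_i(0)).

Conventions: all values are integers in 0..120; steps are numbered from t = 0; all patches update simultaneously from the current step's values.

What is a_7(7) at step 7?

Simulating step by step:
t=0: [74, 35, 70, 42, 112, 39, 36, 14]
t=1: [52, 77, 82, 70, 54, 79, 77, 87]
t=2: [26, 51, 59, 64, 28, 50, 66, 61]
t=3: [55, 25, 24, 27, 55, 29, 24, 32]
t=4: [35, 63, 75, 81, 37, 64, 79, 81]
t=5: [75, 51, 54, 63, 76, 53, 55, 65]
t=6: [39, 19, 16, 26, 41, 21, 18, 27]
t=7: [92, 72, 64, 72, 93, 74, 66, 73]

Answer: a_7(7) = 73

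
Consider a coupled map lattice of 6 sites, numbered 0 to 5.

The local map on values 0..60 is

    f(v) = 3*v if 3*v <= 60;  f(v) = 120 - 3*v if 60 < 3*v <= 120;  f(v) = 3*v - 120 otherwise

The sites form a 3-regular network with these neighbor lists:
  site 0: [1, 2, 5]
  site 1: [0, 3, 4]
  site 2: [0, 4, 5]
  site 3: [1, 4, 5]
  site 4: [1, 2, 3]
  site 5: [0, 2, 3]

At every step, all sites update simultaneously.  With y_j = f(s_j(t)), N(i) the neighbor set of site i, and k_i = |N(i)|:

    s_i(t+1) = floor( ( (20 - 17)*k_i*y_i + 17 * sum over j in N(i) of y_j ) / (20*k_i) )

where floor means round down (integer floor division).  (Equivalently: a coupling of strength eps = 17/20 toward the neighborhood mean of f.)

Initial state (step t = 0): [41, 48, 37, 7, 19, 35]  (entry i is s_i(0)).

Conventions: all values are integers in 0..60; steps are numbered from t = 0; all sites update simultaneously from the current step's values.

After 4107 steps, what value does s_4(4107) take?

Answer: s_4(4107) = 7
Key observation: The state at step 9, [54, 54, 55, 54, 55, 54], reappears at step 13: the system is in a cycle of period 4 from step 9 on.  Therefore the state at step 4107 equals the state at step 9 + ((4107 - 9) mod 4) = 11, which is [6, 6, 7, 6, 7, 6].

Derivation:
t=0: [41, 48, 37, 7, 19, 35]
t=1: [14, 26, 22, 30, 23, 11]
t=2: [42, 41, 43, 40, 43, 40]
t=3: [4, 4, 5, 3, 4, 4]
t=4: [12, 11, 12, 11, 12, 12]
t=5: [35, 34, 36, 34, 34, 35]
t=6: [15, 17, 15, 17, 16, 15]
t=7: [46, 48, 45, 48, 48, 46]
t=8: [18, 22, 19, 22, 21, 18]
t=9: [54, 54, 55, 54, 55, 54]
t=10: [42, 42, 43, 42, 43, 42]
t=11: [6, 6, 7, 6, 7, 6]
t=12: [18, 18, 19, 18, 19, 18]
t=13: [54, 54, 55, 54, 55, 54]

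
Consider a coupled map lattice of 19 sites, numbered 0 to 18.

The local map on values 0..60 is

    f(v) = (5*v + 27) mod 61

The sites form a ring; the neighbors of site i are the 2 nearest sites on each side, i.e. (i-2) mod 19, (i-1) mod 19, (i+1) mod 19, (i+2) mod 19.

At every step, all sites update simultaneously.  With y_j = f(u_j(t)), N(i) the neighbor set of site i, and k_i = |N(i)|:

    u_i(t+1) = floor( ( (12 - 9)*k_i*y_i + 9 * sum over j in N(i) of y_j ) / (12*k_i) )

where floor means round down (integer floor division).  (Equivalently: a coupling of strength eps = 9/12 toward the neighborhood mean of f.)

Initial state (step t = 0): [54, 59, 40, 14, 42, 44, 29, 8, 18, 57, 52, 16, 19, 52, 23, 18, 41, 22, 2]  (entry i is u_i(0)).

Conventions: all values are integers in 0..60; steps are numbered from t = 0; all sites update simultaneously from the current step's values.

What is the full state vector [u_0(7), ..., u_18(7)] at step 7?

Answer: [33, 26, 32, 26, 26, 25, 35, 32, 35, 38, 30, 24, 17, 20, 21, 31, 34, 37, 38]

Derivation:
t=0: [54, 59, 40, 14, 42, 44, 29, 8, 18, 57, 52, 16, 19, 52, 23, 18, 41, 22, 2]
t=1: [34, 36, 41, 31, 38, 28, 34, 23, 33, 30, 31, 28, 28, 33, 32, 37, 36, 40, 34]
t=2: [28, 31, 37, 43, 40, 35, 23, 28, 30, 38, 43, 42, 33, 25, 21, 22, 23, 26, 23]
t=3: [38, 43, 46, 43, 34, 36, 35, 35, 43, 48, 43, 38, 30, 24, 16, 21, 20, 27, 35]
t=4: [33, 38, 34, 35, 25, 26, 26, 28, 37, 37, 46, 38, 44, 33, 29, 24, 22, 22, 30]
t=5: [24, 26, 20, 25, 26, 32, 34, 35, 30, 29, 21, 18, 20, 23, 22, 22, 30, 23, 27]
t=6: [25, 27, 24, 22, 18, 19, 24, 27, 31, 38, 33, 29, 20, 22, 21, 24, 30, 30, 35]
t=7: [33, 26, 32, 26, 26, 25, 35, 32, 35, 38, 30, 24, 17, 20, 21, 31, 34, 37, 38]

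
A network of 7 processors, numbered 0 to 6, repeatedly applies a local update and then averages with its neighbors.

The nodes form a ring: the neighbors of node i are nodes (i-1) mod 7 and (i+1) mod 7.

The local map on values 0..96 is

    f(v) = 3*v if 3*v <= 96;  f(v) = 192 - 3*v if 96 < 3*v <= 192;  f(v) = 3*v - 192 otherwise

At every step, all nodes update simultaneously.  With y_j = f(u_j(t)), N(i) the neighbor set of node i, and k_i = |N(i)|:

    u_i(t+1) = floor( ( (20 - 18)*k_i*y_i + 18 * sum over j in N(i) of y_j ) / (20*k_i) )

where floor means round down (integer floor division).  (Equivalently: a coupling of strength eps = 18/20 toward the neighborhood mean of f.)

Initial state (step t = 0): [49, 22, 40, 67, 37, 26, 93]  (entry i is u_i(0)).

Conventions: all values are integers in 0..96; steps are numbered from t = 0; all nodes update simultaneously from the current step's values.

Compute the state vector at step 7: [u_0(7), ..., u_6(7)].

Simulating step by step:
t=0: [49, 22, 40, 67, 37, 26, 93]
t=1: [73, 59, 40, 69, 47, 83, 64]
t=2: [9, 46, 20, 56, 37, 28, 37]
t=3: [63, 44, 41, 65, 56, 81, 58]
t=4: [35, 38, 35, 42, 26, 24, 26]
t=5: [78, 86, 73, 80, 69, 77, 79]
t=6: [54, 37, 54, 23, 40, 30, 40]
t=7: [71, 35, 70, 52, 78, 73, 61]

Answer: [71, 35, 70, 52, 78, 73, 61]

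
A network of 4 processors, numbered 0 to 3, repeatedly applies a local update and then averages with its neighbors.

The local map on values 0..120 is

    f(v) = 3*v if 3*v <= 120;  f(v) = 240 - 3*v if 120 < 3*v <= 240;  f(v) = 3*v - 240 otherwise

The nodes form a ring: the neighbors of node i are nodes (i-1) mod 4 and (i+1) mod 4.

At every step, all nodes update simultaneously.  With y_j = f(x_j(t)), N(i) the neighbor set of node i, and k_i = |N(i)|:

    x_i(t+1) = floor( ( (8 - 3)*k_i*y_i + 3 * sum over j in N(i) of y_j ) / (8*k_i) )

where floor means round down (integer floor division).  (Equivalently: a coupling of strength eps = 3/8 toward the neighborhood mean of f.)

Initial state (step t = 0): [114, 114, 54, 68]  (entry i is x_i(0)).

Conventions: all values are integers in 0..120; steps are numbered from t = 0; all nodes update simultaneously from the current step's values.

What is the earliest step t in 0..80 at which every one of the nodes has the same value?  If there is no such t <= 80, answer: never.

Answer: 35
Key observation: Synchronization is absorbing here: once all nodes are equal they stay equal, and step 35 is the first all-equal step.

Derivation:
t=0: [114, 114, 54, 68]  (not all equal)
t=1: [89, 97, 74, 56]  (not all equal)
t=2: [39, 40, 34, 53]  (not all equal)
t=3: [110, 116, 101, 91]  (not all equal)
t=4: [82, 96, 65, 49]  (not all equal)
t=5: [30, 39, 54, 67]  (not all equal)
t=6: [85, 104, 78, 55]  (not all equal)
t=7: [36, 48, 31, 50]  (not all equal)
t=8: [102, 97, 93, 93]  (not all equal)
t=9: [58, 51, 41, 44]  (not all equal)
t=10: [77, 88, 109, 101]  (not all equal)
t=11: [21, 33, 70, 57]  (not all equal)
t=12: [70, 79, 50, 60]  (not all equal)
t=13: [30, 24, 68, 60]  (not all equal)
t=14: [81, 68, 47, 61]  (not all equal)
t=15: [19, 41, 79, 54]  (not all equal)
t=16: [72, 84, 38, 60]  (not all equal)
t=17: [28, 33, 84, 63]  (not all equal)
t=18: [80, 79, 35, 49]  (not all equal)
t=19: [18, 21, 83, 77]  (not all equal)
t=20: [47, 51, 19, 17]  (not all equal)
t=21: [87, 83, 61, 61]  (not all equal)
t=22: [25, 20, 48, 50]  (not all equal)
t=23: [75, 69, 88, 88]  (not all equal)
t=24: [20, 27, 25, 22]  (not all equal)
t=25: [65, 75, 74, 66]  (not all equal)
t=26: [38, 21, 21, 38]  (not all equal)
t=27: [104, 72, 72, 104]  (not all equal)
t=28: [63, 33, 33, 63]  (not all equal)
t=29: [60, 90, 90, 60]  (not all equal)
t=30: [54, 35, 35, 54]  (not all equal)
t=31: [83, 99, 99, 83]  (not all equal)
t=32: [18, 48, 48, 18]  (not all equal)
t=33: [61, 88, 88, 61]  (not all equal)
t=34: [50, 30, 30, 50]  (not all equal)
t=35: [90, 90, 90, 90]  (all equal)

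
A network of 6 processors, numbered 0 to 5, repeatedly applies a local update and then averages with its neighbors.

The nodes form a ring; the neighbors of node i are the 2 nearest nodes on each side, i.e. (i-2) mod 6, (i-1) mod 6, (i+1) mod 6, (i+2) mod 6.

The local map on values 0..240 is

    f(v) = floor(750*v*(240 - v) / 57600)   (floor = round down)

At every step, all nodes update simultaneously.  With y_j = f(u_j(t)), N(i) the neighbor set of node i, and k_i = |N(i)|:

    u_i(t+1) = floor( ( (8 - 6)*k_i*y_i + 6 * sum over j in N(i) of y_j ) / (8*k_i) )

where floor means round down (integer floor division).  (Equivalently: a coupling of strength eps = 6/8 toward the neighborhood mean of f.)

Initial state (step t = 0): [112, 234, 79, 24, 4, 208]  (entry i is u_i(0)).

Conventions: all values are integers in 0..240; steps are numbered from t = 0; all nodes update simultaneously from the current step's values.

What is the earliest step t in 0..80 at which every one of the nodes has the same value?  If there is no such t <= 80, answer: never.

Simulating step by step:
t=0: [112, 234, 79, 24, 4, 208]  (not all equal)
t=1: [99, 99, 94, 69, 97, 74]  (not all equal)
t=2: [176, 171, 174, 169, 170, 170]  (not all equal)
t=3: [150, 151, 151, 153, 151, 152]  (not all equal)
t=4: [174, 174, 174, 173, 174, 174]  (not all equal)
t=5: [149, 149, 149, 149, 149, 149]  (all equal)

Answer: 5
Key observation: Synchronization is absorbing here: once all nodes are equal they stay equal, and step 5 is the first all-equal step.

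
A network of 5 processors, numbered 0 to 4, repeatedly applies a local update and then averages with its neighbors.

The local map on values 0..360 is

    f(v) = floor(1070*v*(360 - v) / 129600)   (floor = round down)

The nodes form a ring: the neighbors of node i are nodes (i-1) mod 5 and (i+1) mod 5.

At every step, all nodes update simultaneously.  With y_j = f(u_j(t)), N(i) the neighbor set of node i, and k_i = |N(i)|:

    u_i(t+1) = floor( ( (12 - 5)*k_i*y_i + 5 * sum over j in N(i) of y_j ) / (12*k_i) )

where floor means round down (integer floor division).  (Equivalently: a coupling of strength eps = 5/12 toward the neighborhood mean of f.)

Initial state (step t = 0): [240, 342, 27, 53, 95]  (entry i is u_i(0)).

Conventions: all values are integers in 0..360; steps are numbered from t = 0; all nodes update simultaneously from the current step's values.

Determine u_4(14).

Simulating step by step:
t=0: [240, 342, 27, 53, 95]
t=1: [191, 93, 81, 136, 198]
t=2: [252, 213, 203, 240, 261]
t=3: [228, 251, 256, 237, 220]
t=4: [244, 228, 224, 238, 249]
t=5: [235, 245, 247, 239, 231]
t=6: [240, 233, 232, 238, 243]
t=7: [237, 242, 243, 239, 235]
t=8: [239, 235, 235, 238, 240]
t=9: [238, 241, 241, 239, 237]
t=10: [238, 236, 236, 238, 239]
t=11: [239, 240, 240, 239, 238]
t=12: [238, 237, 237, 238, 238]
t=13: [239, 239, 239, 239, 239]
t=14: [238, 238, 238, 238, 238]

Answer: u_4(14) = 238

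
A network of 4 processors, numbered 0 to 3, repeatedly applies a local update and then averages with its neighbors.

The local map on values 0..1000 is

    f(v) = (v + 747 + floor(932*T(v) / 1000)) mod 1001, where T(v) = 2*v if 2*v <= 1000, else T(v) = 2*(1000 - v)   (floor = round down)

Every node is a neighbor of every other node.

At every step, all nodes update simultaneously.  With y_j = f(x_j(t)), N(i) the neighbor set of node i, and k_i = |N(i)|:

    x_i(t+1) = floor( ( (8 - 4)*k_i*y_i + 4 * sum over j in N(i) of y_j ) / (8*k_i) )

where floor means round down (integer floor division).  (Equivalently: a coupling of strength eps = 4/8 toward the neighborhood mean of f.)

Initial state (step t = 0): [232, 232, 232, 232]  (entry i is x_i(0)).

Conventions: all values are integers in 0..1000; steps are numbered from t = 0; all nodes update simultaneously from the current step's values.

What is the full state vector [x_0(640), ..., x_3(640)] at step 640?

Simulating step by step:
t=0: [232, 232, 232, 232]
t=1: [410, 410, 410, 410]
t=2: [920, 920, 920, 920]
t=3: [815, 815, 815, 815]
t=4: [905, 905, 905, 905]
t=5: [828, 828, 828, 828]
t=6: [894, 894, 894, 894]
t=7: [837, 837, 837, 837]
t=8: [886, 886, 886, 886]
t=9: [844, 844, 844, 844]
t=10: [880, 880, 880, 880]
t=11: [849, 849, 849, 849]
t=12: [876, 876, 876, 876]
t=13: [853, 853, 853, 853]
t=14: [873, 873, 873, 873]
t=15: [855, 855, 855, 855]
t=16: [871, 871, 871, 871]
t=17: [857, 857, 857, 857]
t=18: [869, 869, 869, 869]
t=19: [859, 859, 859, 859]
t=20: [867, 867, 867, 867]
t=21: [860, 860, 860, 860]
t=22: [866, 866, 866, 866]
t=23: [861, 861, 861, 861]
t=24: [866, 866, 866, 866]

Answer: [866, 866, 866, 866]
Key observation: The state at step 22, [866, 866, 866, 866], reappears at step 24: the system is in a cycle of period 2 from step 22 on.  Therefore the state at step 640 equals the state at step 22 + ((640 - 22) mod 2) = 22, which is [866, 866, 866, 866].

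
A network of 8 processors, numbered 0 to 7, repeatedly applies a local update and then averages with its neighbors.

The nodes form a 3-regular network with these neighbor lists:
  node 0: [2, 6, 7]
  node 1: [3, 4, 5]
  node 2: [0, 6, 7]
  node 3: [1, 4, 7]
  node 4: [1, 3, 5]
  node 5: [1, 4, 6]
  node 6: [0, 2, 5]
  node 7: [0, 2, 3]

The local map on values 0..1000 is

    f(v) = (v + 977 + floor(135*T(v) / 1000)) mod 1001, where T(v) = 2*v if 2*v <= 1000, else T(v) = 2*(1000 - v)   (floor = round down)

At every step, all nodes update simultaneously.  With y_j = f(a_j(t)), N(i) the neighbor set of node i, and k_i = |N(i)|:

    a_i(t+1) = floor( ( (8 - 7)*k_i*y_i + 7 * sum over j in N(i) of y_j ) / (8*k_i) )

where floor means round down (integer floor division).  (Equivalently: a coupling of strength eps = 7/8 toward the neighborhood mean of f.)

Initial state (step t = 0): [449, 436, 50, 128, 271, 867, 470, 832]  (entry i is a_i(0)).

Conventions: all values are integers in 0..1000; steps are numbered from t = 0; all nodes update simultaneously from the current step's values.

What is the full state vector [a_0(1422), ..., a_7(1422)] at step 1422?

Simulating step by step:
t=0: [449, 436, 50, 128, 271, 867, 470, 832]
t=1: [495, 455, 579, 513, 490, 524, 498, 317]
t=2: [557, 607, 547, 523, 600, 591, 630, 599]
t=3: [674, 665, 675, 678, 666, 690, 663, 646]
t=4: [729, 739, 729, 728, 739, 732, 740, 735]
t=5: [781, 781, 781, 783, 781, 784, 779, 778]
t=6: [814, 816, 814, 815, 816, 815, 816, 815]
t=7: [840, 840, 840, 840, 840, 840, 840, 840]
t=8: [859, 859, 859, 859, 859, 859, 859, 859]
t=9: [873, 873, 873, 873, 873, 873, 873, 873]
t=10: [883, 883, 883, 883, 883, 883, 883, 883]
t=11: [890, 890, 890, 890, 890, 890, 890, 890]
t=12: [895, 895, 895, 895, 895, 895, 895, 895]
t=13: [899, 899, 899, 899, 899, 899, 899, 899]
t=14: [902, 902, 902, 902, 902, 902, 902, 902]
t=15: [904, 904, 904, 904, 904, 904, 904, 904]
t=16: [905, 905, 905, 905, 905, 905, 905, 905]
t=17: [906, 906, 906, 906, 906, 906, 906, 906]
t=18: [907, 907, 907, 907, 907, 907, 907, 907]
t=19: [908, 908, 908, 908, 908, 908, 908, 908]
t=20: [908, 908, 908, 908, 908, 908, 908, 908]

Answer: [908, 908, 908, 908, 908, 908, 908, 908]
Key observation: The state at step 19, [908, 908, 908, 908, 908, 908, 908, 908], reappears at step 20: the system is in a cycle of period 1 from step 19 on.  Therefore the state at step 1422 equals the state at step 19 + ((1422 - 19) mod 1) = 19, which is [908, 908, 908, 908, 908, 908, 908, 908].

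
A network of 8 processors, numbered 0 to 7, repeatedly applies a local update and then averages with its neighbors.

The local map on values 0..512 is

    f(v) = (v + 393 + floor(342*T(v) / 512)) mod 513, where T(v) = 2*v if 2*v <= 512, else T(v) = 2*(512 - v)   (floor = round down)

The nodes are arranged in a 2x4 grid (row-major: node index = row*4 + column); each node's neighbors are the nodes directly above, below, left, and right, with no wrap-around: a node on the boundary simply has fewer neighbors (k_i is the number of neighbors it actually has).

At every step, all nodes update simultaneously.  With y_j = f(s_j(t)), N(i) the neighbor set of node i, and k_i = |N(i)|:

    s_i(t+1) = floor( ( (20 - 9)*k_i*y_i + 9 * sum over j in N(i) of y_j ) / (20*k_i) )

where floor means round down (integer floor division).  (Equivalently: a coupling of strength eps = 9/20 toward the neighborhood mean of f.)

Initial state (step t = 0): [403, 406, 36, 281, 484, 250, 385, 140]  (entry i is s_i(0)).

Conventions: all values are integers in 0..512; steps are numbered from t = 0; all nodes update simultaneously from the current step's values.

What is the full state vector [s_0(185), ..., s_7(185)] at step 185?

Simulating step by step:
t=0: [403, 406, 36, 281, 484, 250, 385, 140]
t=1: [421, 440, 461, 411, 421, 443, 410, 317]
t=2: [420, 415, 415, 428, 420, 417, 426, 442]
t=3: [422, 423, 422, 419, 422, 422, 420, 417]
t=4: [421, 421, 422, 422, 422, 421, 422, 422]
t=5: [422, 422, 422, 422, 422, 422, 422, 422]
t=6: [422, 422, 422, 422, 422, 422, 422, 422]

Answer: [422, 422, 422, 422, 422, 422, 422, 422]
Key observation: The state at step 5, [422, 422, 422, 422, 422, 422, 422, 422], reappears at step 6: the system is in a cycle of period 1 from step 5 on.  Therefore the state at step 185 equals the state at step 5 + ((185 - 5) mod 1) = 5, which is [422, 422, 422, 422, 422, 422, 422, 422].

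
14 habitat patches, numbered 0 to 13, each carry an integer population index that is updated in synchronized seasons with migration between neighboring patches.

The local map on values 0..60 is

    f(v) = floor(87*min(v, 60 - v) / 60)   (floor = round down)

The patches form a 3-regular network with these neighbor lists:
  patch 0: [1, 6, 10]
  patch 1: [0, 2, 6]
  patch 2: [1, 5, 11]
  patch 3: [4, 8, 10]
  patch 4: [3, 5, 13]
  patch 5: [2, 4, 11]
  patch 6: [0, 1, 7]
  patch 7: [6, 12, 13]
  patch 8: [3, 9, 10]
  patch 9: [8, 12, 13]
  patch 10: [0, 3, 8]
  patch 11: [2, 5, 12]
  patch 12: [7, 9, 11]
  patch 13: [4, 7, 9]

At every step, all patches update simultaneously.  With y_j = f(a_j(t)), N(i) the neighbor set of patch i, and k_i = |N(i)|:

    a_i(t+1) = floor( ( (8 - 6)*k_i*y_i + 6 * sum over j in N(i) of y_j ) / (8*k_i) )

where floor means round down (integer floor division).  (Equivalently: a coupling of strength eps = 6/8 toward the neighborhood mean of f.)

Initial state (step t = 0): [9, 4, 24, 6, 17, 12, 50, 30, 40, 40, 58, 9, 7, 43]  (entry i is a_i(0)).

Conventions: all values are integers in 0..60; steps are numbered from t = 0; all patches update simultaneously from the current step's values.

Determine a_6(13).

Simulating step by step:
t=0: [9, 4, 24, 6, 17, 12, 50, 30, 40, 40, 58, 9, 7, 43]
t=1: [8, 16, 17, 15, 18, 22, 18, 22, 17, 23, 13, 18, 23, 30]
t=2: [19, 21, 26, 22, 30, 26, 22, 33, 24, 33, 18, 28, 30, 33]
t=3: [28, 31, 36, 33, 37, 39, 31, 38, 32, 38, 29, 39, 40, 40]
t=4: [41, 39, 34, 38, 32, 31, 38, 32, 38, 32, 40, 30, 30, 31]
t=5: [29, 31, 38, 32, 38, 40, 32, 39, 32, 39, 29, 41, 41, 40]
t=6: [41, 38, 32, 38, 32, 29, 38, 31, 38, 31, 41, 28, 28, 30]
t=7: [29, 32, 38, 32, 39, 40, 32, 39, 32, 39, 29, 40, 41, 41]
t=8: [41, 38, 32, 38, 31, 29, 38, 31, 38, 31, 41, 29, 29, 29]
t=9: [29, 32, 38, 32, 39, 41, 32, 39, 32, 39, 29, 41, 42, 42]
t=10: [41, 38, 31, 38, 30, 28, 38, 30, 38, 30, 41, 27, 28, 29]
t=11: [29, 32, 38, 33, 39, 41, 33, 39, 33, 39, 29, 40, 41, 42]
t=12: [40, 38, 31, 37, 30, 29, 37, 30, 37, 30, 40, 28, 29, 29]
t=13: [30, 33, 38, 34, 40, 41, 34, 40, 34, 40, 31, 41, 42, 42]

Answer: a_6(13) = 34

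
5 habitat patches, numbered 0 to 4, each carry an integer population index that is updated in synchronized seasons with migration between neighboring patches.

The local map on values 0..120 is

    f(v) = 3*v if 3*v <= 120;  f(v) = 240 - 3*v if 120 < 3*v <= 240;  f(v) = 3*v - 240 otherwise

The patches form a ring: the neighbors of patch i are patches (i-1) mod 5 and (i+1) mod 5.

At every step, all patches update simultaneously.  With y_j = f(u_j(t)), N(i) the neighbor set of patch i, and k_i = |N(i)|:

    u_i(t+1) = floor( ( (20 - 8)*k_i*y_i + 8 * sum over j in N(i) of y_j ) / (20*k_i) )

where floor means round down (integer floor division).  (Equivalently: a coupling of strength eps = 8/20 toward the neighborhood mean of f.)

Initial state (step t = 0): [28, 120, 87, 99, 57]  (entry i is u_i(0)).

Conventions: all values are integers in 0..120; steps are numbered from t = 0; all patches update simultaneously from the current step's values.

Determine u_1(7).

Answer: u_1(7) = 81

Derivation:
t=0: [28, 120, 87, 99, 57]
t=1: [88, 93, 48, 52, 69]
t=2: [28, 47, 82, 76, 41]
t=3: [93, 77, 25, 31, 89]
t=4: [30, 28, 65, 76, 42]
t=5: [93, 77, 46, 39, 88]
t=6: [30, 33, 86, 95, 45]
t=7: [94, 81, 39, 51, 90]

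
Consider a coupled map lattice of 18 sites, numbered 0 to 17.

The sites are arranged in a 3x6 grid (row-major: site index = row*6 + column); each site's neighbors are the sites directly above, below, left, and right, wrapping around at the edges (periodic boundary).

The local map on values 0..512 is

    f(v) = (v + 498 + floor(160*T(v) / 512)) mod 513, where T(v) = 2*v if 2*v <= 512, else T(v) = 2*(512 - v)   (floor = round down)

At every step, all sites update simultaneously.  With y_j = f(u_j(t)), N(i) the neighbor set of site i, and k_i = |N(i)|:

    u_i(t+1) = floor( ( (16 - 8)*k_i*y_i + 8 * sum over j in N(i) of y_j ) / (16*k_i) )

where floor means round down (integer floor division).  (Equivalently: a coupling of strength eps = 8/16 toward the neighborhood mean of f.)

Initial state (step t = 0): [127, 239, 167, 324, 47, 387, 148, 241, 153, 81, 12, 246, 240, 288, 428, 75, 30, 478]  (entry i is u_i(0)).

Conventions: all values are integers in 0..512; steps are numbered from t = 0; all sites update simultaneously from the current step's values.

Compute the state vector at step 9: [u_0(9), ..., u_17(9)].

Simulating step by step:
t=0: [127, 239, 167, 324, 47, 387, 148, 241, 153, 81, 12, 246, 240, 288, 428, 75, 30, 478]
t=1: [273, 341, 315, 280, 144, 365, 278, 343, 268, 154, 76, 337, 351, 405, 358, 183, 98, 397]
t=2: [418, 430, 422, 349, 247, 409, 417, 429, 393, 268, 182, 391, 433, 445, 415, 294, 204, 408]
t=3: [462, 465, 458, 426, 379, 448, 461, 463, 450, 400, 334, 432, 464, 467, 455, 409, 350, 440]
t=4: [477, 478, 474, 461, 448, 469, 476, 477, 472, 455, 440, 464, 477, 478, 473, 457, 443, 466]
t=5: [482, 483, 481, 476, 473, 479, 482, 483, 481, 475, 472, 478, 482, 483, 481, 476, 472, 478]
t=6: [485, 485, 484, 483, 482, 483, 485, 485, 484, 483, 482, 483, 485, 485, 484, 483, 482, 483]
t=7: [486, 486, 486, 485, 485, 485, 486, 486, 486, 485, 485, 485, 486, 486, 486, 485, 485, 485]
t=8: [486, 487, 486, 486, 486, 486, 486, 487, 486, 486, 486, 486, 486, 487, 486, 486, 486, 486]
t=9: [487, 487, 487, 487, 487, 487, 487, 487, 487, 487, 487, 487, 487, 487, 487, 487, 487, 487]

Answer: [487, 487, 487, 487, 487, 487, 487, 487, 487, 487, 487, 487, 487, 487, 487, 487, 487, 487]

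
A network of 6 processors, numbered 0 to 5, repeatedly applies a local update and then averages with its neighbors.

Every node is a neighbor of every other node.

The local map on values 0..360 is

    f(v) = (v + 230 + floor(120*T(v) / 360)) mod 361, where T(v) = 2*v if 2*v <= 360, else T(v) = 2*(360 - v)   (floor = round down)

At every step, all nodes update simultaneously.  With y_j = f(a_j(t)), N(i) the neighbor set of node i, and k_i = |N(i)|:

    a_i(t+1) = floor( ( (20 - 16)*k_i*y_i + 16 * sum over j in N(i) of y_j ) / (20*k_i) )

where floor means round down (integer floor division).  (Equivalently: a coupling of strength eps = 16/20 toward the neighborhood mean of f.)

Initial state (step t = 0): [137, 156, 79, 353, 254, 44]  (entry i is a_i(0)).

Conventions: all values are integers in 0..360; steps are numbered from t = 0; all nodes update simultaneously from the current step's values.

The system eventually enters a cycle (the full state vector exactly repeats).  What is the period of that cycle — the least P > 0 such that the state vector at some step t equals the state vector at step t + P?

Simulating step by step:
t=0: [137, 156, 79, 353, 254, 44]
t=1: [155, 156, 151, 160, 159, 163]
t=2: [130, 130, 130, 131, 130, 131]
t=3: [85, 85, 85, 85, 85, 85]
t=4: [10, 10, 10, 10, 10, 10]
t=5: [246, 246, 246, 246, 246, 246]
t=6: [191, 191, 191, 191, 191, 191]
t=7: [172, 172, 172, 172, 172, 172]
t=8: [155, 155, 155, 155, 155, 155]
t=9: [127, 127, 127, 127, 127, 127]
t=10: [80, 80, 80, 80, 80, 80]
t=11: [2, 2, 2, 2, 2, 2]
t=12: [233, 233, 233, 233, 233, 233]
t=13: [186, 186, 186, 186, 186, 186]
t=14: [171, 171, 171, 171, 171, 171]
t=15: [154, 154, 154, 154, 154, 154]
t=16: [125, 125, 125, 125, 125, 125]
t=17: [77, 77, 77, 77, 77, 77]
t=18: [358, 358, 358, 358, 358, 358]
t=19: [228, 228, 228, 228, 228, 228]
t=20: [185, 185, 185, 185, 185, 185]
t=21: [170, 170, 170, 170, 170, 170]
t=22: [152, 152, 152, 152, 152, 152]
t=23: [122, 122, 122, 122, 122, 122]
t=24: [72, 72, 72, 72, 72, 72]
t=25: [350, 350, 350, 350, 350, 350]
t=26: [225, 225, 225, 225, 225, 225]
t=27: [184, 184, 184, 184, 184, 184]
t=28: [170, 170, 170, 170, 170, 170]

Answer: 7
Key observation: The state at step 21, [170, 170, 170, 170, 170, 170], reappears at step 28 — and no state repeats earlier — so the cycle the system enters has period 7.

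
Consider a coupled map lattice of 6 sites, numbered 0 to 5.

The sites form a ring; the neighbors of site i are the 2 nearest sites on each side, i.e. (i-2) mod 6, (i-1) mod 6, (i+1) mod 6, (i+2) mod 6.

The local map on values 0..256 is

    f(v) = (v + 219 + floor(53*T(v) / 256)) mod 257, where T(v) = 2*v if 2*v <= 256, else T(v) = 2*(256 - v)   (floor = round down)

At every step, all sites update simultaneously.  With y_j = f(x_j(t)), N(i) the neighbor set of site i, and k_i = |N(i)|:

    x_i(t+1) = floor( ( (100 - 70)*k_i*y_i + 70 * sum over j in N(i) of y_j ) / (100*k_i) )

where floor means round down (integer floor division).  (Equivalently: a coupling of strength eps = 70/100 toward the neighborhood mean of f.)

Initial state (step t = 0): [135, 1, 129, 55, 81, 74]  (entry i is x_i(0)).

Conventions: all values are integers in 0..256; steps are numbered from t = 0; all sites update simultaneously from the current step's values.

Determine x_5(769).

Simulating step by step:
t=0: [135, 1, 129, 55, 81, 74]
t=1: [132, 135, 127, 100, 91, 104]
t=2: [128, 131, 127, 116, 114, 117]
t=3: [136, 137, 136, 131, 130, 131]
t=4: [146, 146, 146, 145, 145, 145]
t=5: [152, 152, 152, 152, 152, 152]
t=6: [157, 157, 157, 157, 157, 157]
t=7: [159, 159, 159, 159, 159, 159]
t=8: [161, 161, 161, 161, 161, 161]
t=9: [162, 162, 162, 162, 162, 162]
t=10: [162, 162, 162, 162, 162, 162]

Answer: x_5(769) = 162
Key observation: The state at step 9, [162, 162, 162, 162, 162, 162], reappears at step 10: the system is in a cycle of period 1 from step 9 on.  Therefore the state at step 769 equals the state at step 9 + ((769 - 9) mod 1) = 9, which is [162, 162, 162, 162, 162, 162].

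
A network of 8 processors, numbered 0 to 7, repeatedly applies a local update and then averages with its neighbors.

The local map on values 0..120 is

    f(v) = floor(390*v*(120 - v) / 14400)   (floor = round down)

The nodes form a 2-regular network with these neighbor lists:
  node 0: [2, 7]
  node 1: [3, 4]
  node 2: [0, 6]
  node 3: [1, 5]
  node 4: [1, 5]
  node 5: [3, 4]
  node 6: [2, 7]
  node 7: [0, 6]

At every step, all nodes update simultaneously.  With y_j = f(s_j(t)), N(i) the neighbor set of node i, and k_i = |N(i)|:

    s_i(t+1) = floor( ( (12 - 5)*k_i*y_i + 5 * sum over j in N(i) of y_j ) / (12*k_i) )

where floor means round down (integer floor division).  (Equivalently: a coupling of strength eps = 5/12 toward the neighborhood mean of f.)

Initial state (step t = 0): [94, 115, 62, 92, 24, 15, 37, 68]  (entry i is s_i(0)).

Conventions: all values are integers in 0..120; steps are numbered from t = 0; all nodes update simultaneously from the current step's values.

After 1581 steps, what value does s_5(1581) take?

Simulating step by step:
t=0: [94, 115, 62, 92, 24, 15, 37, 68]
t=1: [78, 36, 87, 52, 48, 51, 88, 86]
t=2: [83, 86, 79, 92, 90, 94, 76, 80]
t=3: [84, 75, 86, 70, 72, 68, 88, 86]
t=4: [80, 92, 78, 93, 93, 94, 77, 78]
t=5: [86, 68, 87, 67, 67, 66, 88, 87]
t=6: [78, 95, 77, 95, 95, 96, 76, 77]
t=7: [88, 64, 89, 63, 63, 62, 89, 89]
t=8: [75, 97, 74, 97, 97, 97, 74, 74]
t=9: [91, 60, 91, 60, 60, 60, 92, 91]
t=10: [71, 97, 70, 97, 97, 97, 69, 70]
t=11: [94, 60, 94, 60, 60, 60, 94, 94]
t=12: [66, 97, 66, 97, 97, 97, 66, 66]
t=13: [96, 60, 96, 60, 60, 60, 96, 96]
t=14: [62, 97, 62, 97, 97, 97, 62, 62]
t=15: [97, 60, 97, 60, 60, 60, 97, 97]
t=16: [60, 97, 60, 97, 97, 97, 60, 60]
t=17: [97, 60, 97, 60, 60, 60, 97, 97]

Answer: s_5(1581) = 60
Key observation: The state at step 15, [97, 60, 97, 60, 60, 60, 97, 97], reappears at step 17: the system is in a cycle of period 2 from step 15 on.  Therefore the state at step 1581 equals the state at step 15 + ((1581 - 15) mod 2) = 15, which is [97, 60, 97, 60, 60, 60, 97, 97].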